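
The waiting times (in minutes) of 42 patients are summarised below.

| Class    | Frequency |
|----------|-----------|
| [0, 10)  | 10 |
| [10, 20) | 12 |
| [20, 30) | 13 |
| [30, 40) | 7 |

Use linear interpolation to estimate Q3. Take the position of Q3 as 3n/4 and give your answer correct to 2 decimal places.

Cumulative frequencies: 10, 22, 35, 42
n = 42; position = 3n/4 = 31.5.
This falls in the class [20, 30): L = 20, F = 22, f = 13, h = 10.
Upper quartile ≈ 20 + ((31.5 − 22) / 13) × 10 = 27.3077

27.31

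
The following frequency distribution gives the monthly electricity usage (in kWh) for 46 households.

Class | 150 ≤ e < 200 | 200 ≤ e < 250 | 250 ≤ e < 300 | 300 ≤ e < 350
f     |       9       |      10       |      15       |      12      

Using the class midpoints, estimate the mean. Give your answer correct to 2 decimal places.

Midpoints: 175, 225, 275, 325
Σfm = 9×175 + 10×225 + 15×275 + 12×325 = 11850
n = Σf = 46
Mean = 11850 / 46 = 257.6087

257.61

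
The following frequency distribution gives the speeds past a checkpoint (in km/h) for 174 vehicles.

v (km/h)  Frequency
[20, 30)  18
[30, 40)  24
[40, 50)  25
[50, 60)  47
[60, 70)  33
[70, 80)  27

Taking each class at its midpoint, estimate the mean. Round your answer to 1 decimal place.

52.7

Midpoints: 25, 35, 45, 55, 65, 75
Σfm = 18×25 + 24×35 + 25×45 + 47×55 + 33×65 + 27×75 = 9170
n = Σf = 174
Mean = 9170 / 174 = 52.7011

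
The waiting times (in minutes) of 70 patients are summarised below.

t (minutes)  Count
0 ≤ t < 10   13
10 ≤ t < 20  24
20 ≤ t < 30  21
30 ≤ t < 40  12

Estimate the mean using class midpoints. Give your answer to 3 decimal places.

19.571

Midpoints: 5, 15, 25, 35
Σfm = 13×5 + 24×15 + 21×25 + 12×35 = 1370
n = Σf = 70
Mean = 1370 / 70 = 19.5714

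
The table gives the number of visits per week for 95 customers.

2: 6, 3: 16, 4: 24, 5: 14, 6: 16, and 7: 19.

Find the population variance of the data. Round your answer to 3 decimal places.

2.419

Values: 2, 3, 4, 5, 6, 7
n = 95, Σfx = 455, mean = 4.7895
Σfx² = 2409
Σf(x − x̄)² = Σfx² − (Σfx)²/n = 2409 − 455²/95 = 229.7895
Population variance = 229.7895 / 95 = 2.4188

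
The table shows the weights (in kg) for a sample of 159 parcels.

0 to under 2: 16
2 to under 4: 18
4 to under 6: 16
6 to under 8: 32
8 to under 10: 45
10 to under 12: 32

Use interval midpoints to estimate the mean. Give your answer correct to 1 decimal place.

7.1

Midpoints: 1, 3, 5, 7, 9, 11
Σfm = 16×1 + 18×3 + 16×5 + 32×7 + 45×9 + 32×11 = 1131
n = Σf = 159
Mean = 1131 / 159 = 7.1132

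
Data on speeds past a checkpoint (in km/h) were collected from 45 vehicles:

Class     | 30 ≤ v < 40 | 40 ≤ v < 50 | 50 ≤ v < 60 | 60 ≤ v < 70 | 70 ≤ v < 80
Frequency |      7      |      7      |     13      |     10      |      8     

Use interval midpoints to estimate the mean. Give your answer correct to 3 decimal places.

56.111

Midpoints: 35, 45, 55, 65, 75
Σfm = 7×35 + 7×45 + 13×55 + 10×65 + 8×75 = 2525
n = Σf = 45
Mean = 2525 / 45 = 56.1111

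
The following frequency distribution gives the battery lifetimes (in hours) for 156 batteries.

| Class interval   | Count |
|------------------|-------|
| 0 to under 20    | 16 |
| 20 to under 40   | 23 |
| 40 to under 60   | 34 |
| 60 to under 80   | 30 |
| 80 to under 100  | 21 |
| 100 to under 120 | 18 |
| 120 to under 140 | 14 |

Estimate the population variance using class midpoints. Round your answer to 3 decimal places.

Midpoints: 10, 30, 50, 70, 90, 110, 130
n = 156, Σfm = 10340, mean = 66.2821
Σfm² = 878800
Σf(m − x̄)² = Σfm² − (Σfm)²/n = 878800 − 10340²/156 = 193443.5897
Population variance = 193443.5897 / 156 = 1240.0230

1240.023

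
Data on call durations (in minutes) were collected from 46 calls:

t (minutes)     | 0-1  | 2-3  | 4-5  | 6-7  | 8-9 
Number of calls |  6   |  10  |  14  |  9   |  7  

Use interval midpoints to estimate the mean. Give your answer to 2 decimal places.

4.54

Midpoints: 0.5, 2.5, 4.5, 6.5, 8.5
Σfm = 6×0.5 + 10×2.5 + 14×4.5 + 9×6.5 + 7×8.5 = 209
n = Σf = 46
Mean = 209 / 46 = 4.5435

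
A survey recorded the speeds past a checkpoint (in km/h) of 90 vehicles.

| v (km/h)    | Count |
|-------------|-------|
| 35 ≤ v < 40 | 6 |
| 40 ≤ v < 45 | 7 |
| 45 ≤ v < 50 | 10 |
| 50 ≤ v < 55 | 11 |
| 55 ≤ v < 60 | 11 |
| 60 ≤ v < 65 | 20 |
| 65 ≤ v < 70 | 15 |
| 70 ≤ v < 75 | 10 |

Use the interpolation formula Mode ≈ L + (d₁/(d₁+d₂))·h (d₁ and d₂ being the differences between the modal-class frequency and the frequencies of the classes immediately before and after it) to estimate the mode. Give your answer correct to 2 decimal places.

63.21

Modal class: 60 ≤ v < 65 (highest frequency 20).
d₁ = 20 − 11 = 9, d₂ = 20 − 15 = 5
Mode ≈ 60 + (9/(9+5)) × 5 = 60 + 3.2143 = 63.2143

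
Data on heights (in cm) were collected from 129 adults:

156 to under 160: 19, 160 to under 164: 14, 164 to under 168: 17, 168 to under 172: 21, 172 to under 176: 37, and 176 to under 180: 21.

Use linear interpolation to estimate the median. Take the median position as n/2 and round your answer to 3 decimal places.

Cumulative frequencies: 19, 33, 50, 71, 108, 129
n = 129; position = n/2 = 64.5.
This falls in the class 168 to under 172: L = 168, F = 50, f = 21, h = 4.
Median ≈ 168 + ((64.5 − 50) / 21) × 4 = 170.7619

170.762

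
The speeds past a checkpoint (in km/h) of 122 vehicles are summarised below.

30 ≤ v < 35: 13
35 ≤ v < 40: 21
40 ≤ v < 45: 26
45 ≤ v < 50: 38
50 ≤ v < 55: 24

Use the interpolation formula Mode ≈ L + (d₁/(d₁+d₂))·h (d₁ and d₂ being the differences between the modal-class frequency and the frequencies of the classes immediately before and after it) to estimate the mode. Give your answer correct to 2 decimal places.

47.31

Modal class: 45 ≤ v < 50 (highest frequency 38).
d₁ = 38 − 26 = 12, d₂ = 38 − 24 = 14
Mode ≈ 45 + (12/(12+14)) × 5 = 45 + 2.3077 = 47.3077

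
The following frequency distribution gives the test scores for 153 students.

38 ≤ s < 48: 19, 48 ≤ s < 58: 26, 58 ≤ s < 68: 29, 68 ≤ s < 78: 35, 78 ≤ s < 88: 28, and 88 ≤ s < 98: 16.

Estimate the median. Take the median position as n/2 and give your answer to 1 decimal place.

Cumulative frequencies: 19, 45, 74, 109, 137, 153
n = 153; position = n/2 = 76.5.
This falls in the class 68 ≤ s < 78: L = 68, F = 74, f = 35, h = 10.
Median ≈ 68 + ((76.5 − 74) / 35) × 10 = 68.7143

68.7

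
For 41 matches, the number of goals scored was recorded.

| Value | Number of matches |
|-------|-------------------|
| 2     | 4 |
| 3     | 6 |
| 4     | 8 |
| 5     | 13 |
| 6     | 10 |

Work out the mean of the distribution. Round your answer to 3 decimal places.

4.463

Values: 2, 3, 4, 5, 6
Σfx = 4×2 + 6×3 + 8×4 + 13×5 + 10×6 = 183
n = Σf = 41
Mean = 183 / 41 = 4.4634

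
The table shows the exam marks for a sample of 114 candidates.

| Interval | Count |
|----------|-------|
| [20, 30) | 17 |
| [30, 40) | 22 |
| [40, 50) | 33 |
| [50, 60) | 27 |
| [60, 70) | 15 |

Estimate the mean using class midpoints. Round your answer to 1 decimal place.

Midpoints: 25, 35, 45, 55, 65
Σfm = 17×25 + 22×35 + 33×45 + 27×55 + 15×65 = 5140
n = Σf = 114
Mean = 5140 / 114 = 45.0877

45.1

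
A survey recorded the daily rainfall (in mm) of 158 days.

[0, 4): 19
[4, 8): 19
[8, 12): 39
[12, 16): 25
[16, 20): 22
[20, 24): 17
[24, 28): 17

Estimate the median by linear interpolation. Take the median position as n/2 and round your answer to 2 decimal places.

12.32

Cumulative frequencies: 19, 38, 77, 102, 124, 141, 158
n = 158; position = n/2 = 79.
This falls in the class [12, 16): L = 12, F = 77, f = 25, h = 4.
Median ≈ 12 + ((79 − 77) / 25) × 4 = 12.3200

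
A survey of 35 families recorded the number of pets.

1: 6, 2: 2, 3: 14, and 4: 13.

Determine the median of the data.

Cumulative frequencies: 6, 8, 22, 35
n = 35, so the median is the value in position (n+1)/2 = 18.
Position 18 falls at value 3.

3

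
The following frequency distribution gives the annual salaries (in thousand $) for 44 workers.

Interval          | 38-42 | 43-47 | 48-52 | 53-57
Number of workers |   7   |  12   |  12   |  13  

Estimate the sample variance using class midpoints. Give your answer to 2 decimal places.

Midpoints: 40, 45, 50, 55
n = 44, Σfm = 2135, mean = 48.5227
Σfm² = 104825
Σf(m − x̄)² = Σfm² − (Σfm)²/n = 104825 − 2135²/44 = 1228.9773
Sample variance = 1228.9773 / 43 = 28.5809

28.58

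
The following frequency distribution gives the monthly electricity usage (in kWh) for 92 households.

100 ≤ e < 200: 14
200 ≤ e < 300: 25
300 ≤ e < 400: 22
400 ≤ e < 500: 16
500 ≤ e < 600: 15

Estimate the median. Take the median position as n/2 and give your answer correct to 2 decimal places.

Cumulative frequencies: 14, 39, 61, 77, 92
n = 92; position = n/2 = 46.
This falls in the class 300 ≤ e < 400: L = 300, F = 39, f = 22, h = 100.
Median ≈ 300 + ((46 − 39) / 22) × 100 = 331.8182

331.82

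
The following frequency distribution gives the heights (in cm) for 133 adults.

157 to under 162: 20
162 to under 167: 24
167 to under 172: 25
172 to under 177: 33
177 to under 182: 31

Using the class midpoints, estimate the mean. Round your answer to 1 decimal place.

170.7

Midpoints: 159.5, 164.5, 169.5, 174.5, 179.5
Σfm = 20×159.5 + 24×164.5 + 25×169.5 + 33×174.5 + 31×179.5 = 22698.5
n = Σf = 133
Mean = 22698.5 / 133 = 170.6654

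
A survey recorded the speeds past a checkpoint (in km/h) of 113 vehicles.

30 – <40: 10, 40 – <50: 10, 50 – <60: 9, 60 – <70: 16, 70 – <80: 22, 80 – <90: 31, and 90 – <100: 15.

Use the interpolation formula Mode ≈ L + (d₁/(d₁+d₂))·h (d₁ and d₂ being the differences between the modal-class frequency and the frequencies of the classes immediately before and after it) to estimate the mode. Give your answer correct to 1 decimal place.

Modal class: 80 – <90 (highest frequency 31).
d₁ = 31 − 22 = 9, d₂ = 31 − 15 = 16
Mode ≈ 80 + (9/(9+16)) × 10 = 80 + 3.6000 = 83.6000

83.6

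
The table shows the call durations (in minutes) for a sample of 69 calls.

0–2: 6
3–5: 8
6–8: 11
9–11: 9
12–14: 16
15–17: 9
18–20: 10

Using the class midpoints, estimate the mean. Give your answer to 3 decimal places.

10.826

Midpoints: 1, 4, 7, 10, 13, 16, 19
Σfm = 6×1 + 8×4 + 11×7 + 9×10 + 16×13 + 9×16 + 10×19 = 747
n = Σf = 69
Mean = 747 / 69 = 10.8261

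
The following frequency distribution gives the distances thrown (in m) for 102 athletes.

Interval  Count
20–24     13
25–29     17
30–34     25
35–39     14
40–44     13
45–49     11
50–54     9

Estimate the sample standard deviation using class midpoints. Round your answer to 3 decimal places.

Midpoints: 22, 27, 32, 37, 42, 47, 52
n = 102, Σfm = 3594, mean = 35.2353
Σfm² = 135018
Σf(m − x̄)² = Σfm² − (Σfm)²/n = 135018 − 3594²/102 = 8382.3529
Sample variance = 8382.3529 / 101 = 82.9936
Standard deviation = √82.9936 = 9.1101

9.110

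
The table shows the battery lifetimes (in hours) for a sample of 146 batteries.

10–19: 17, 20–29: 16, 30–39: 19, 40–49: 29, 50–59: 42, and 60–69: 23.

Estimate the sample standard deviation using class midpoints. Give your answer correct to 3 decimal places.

15.945

Midpoints: 14.5, 24.5, 34.5, 44.5, 54.5, 64.5
n = 146, Σfm = 6357, mean = 43.5411
Σfm² = 313656.5
Σf(m − x̄)² = Σfm² − (Σfm)²/n = 313656.5 − 6357²/146 = 36865.7534
Sample variance = 36865.7534 / 145 = 254.2466
Standard deviation = √254.2466 = 15.9451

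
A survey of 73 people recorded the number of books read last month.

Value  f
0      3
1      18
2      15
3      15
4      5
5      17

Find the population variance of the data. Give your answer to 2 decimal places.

2.48

Values: 0, 1, 2, 3, 4, 5
n = 73, Σfx = 198, mean = 2.7123
Σfx² = 718
Σf(x − x̄)² = Σfx² − (Σfx)²/n = 718 − 198²/73 = 180.9589
Population variance = 180.9589 / 73 = 2.4789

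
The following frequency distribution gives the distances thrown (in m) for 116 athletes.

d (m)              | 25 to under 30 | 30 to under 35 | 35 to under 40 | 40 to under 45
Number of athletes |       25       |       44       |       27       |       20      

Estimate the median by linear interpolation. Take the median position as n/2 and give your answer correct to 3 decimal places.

33.750

Cumulative frequencies: 25, 69, 96, 116
n = 116; position = n/2 = 58.
This falls in the class 30 to under 35: L = 30, F = 25, f = 44, h = 5.
Median ≈ 30 + ((58 − 25) / 44) × 5 = 33.7500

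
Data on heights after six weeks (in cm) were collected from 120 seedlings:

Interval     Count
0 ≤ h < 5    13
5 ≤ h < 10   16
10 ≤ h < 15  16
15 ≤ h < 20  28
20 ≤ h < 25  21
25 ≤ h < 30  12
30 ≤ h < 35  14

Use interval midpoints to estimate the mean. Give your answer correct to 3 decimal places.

17.500

Midpoints: 2.5, 7.5, 12.5, 17.5, 22.5, 27.5, 32.5
Σfm = 13×2.5 + 16×7.5 + 16×12.5 + 28×17.5 + 21×22.5 + 12×27.5 + 14×32.5 = 2100
n = Σf = 120
Mean = 2100 / 120 = 17.5000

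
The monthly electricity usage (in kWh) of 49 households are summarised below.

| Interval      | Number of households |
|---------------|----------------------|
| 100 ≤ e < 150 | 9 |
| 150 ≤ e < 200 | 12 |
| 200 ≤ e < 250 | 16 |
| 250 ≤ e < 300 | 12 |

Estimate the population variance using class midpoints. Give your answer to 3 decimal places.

Midpoints: 125, 175, 225, 275
n = 49, Σfm = 10125, mean = 206.6327
Σfm² = 2225625
Σf(m − x̄)² = Σfm² − (Σfm)²/n = 2225625 − 10125²/49 = 133469.3878
Population variance = 133469.3878 / 49 = 2723.8651

2723.865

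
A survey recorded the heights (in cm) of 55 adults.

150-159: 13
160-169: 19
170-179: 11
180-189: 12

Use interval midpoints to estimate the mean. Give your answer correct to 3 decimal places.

Midpoints: 154.5, 164.5, 174.5, 184.5
Σfm = 13×154.5 + 19×164.5 + 11×174.5 + 12×184.5 = 9267.5
n = Σf = 55
Mean = 9267.5 / 55 = 168.5000

168.500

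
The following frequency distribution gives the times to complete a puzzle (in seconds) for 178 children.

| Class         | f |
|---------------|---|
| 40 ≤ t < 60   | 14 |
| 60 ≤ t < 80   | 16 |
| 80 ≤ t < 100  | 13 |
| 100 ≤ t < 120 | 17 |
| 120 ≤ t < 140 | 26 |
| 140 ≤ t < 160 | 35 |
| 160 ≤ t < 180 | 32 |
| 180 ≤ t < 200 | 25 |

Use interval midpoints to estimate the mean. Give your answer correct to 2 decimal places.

133.03

Midpoints: 50, 70, 90, 110, 130, 150, 170, 190
Σfm = 14×50 + 16×70 + 13×90 + 17×110 + 26×130 + 35×150 + 32×170 + 25×190 = 23680
n = Σf = 178
Mean = 23680 / 178 = 133.0337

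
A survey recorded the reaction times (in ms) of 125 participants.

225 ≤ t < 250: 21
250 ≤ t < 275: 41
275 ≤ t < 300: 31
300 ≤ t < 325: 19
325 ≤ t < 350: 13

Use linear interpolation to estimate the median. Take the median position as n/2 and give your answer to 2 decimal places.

275.40

Cumulative frequencies: 21, 62, 93, 112, 125
n = 125; position = n/2 = 62.5.
This falls in the class 275 ≤ t < 300: L = 275, F = 62, f = 31, h = 25.
Median ≈ 275 + ((62.5 − 62) / 31) × 25 = 275.4032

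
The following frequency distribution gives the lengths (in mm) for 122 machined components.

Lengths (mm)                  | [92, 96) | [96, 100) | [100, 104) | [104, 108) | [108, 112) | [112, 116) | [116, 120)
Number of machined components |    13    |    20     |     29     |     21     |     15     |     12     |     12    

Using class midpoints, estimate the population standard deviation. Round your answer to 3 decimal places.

7.134

Midpoints: 94, 98, 102, 106, 110, 114, 118
n = 122, Σfm = 12800, mean = 104.9180
Σfm² = 1349160
Σf(m − x̄)² = Σfm² − (Σfm)²/n = 1349160 − 12800²/122 = 6209.1803
Population variance = 6209.1803 / 122 = 50.8949
Standard deviation = √50.8949 = 7.1341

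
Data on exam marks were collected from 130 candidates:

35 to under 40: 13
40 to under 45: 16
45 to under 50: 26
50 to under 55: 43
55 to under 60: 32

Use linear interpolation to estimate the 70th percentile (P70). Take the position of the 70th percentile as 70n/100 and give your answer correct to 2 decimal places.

Cumulative frequencies: 13, 29, 55, 98, 130
n = 130; position = 70n/100 = 91.
This falls in the class 50 to under 55: L = 50, F = 55, f = 43, h = 5.
70th percentile ≈ 50 + ((91 − 55) / 43) × 5 = 54.1860

54.19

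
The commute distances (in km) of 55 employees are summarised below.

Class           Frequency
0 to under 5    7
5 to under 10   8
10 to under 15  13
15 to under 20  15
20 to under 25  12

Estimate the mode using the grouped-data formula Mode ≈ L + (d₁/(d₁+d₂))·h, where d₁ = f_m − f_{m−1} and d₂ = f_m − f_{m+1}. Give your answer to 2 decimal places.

17.00

Modal class: 15 to under 20 (highest frequency 15).
d₁ = 15 − 13 = 2, d₂ = 15 − 12 = 3
Mode ≈ 15 + (2/(2+3)) × 5 = 15 + 2.0000 = 17.0000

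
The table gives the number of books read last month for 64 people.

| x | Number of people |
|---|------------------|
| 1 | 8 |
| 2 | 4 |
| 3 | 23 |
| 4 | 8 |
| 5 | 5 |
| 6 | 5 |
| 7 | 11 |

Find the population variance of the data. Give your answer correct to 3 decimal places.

Values: 1, 2, 3, 4, 5, 6, 7
n = 64, Σfx = 249, mean = 3.8906
Σfx² = 1203
Σf(x − x̄)² = Σfx² − (Σfx)²/n = 1203 − 249²/64 = 234.2344
Population variance = 234.2344 / 64 = 3.6599

3.660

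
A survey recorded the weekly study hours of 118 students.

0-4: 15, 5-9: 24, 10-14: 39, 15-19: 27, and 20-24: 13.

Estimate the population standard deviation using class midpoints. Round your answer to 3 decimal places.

Midpoints: 2, 7, 12, 17, 22
n = 118, Σfm = 1411, mean = 11.9576
Σfm² = 20947
Σf(m − x̄)² = Σfm² − (Σfm)²/n = 20947 − 1411²/118 = 4074.7881
Population variance = 4074.7881 / 118 = 34.5321
Standard deviation = √34.5321 = 5.8764

5.876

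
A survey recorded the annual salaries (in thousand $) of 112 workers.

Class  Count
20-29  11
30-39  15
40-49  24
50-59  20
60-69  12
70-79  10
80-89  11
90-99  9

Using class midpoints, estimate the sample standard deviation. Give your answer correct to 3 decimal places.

20.714

Midpoints: 24.5, 34.5, 44.5, 54.5, 64.5, 74.5, 84.5, 94.5
n = 112, Σfm = 6244, mean = 55.7500
Σfm² = 395728
Σf(m − x̄)² = Σfm² − (Σfm)²/n = 395728 − 6244²/112 = 47625.0000
Sample variance = 47625.0000 / 111 = 429.0541
Standard deviation = √429.0541 = 20.7136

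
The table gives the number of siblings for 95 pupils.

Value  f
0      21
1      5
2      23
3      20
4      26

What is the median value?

Cumulative frequencies: 21, 26, 49, 69, 95
n = 95, so the median is the value in position (n+1)/2 = 48.
Position 48 falls at value 2.

2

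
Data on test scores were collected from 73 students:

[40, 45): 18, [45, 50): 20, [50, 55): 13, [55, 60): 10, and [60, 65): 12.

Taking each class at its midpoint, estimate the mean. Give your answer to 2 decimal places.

50.99

Midpoints: 42.5, 47.5, 52.5, 57.5, 62.5
Σfm = 18×42.5 + 20×47.5 + 13×52.5 + 10×57.5 + 12×62.5 = 3722.5
n = Σf = 73
Mean = 3722.5 / 73 = 50.9932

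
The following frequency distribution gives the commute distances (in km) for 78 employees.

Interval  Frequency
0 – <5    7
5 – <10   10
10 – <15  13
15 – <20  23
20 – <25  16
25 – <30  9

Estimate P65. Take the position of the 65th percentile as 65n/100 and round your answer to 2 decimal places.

19.50

Cumulative frequencies: 7, 17, 30, 53, 69, 78
n = 78; position = 65n/100 = 50.7.
This falls in the class 15 – <20: L = 15, F = 30, f = 23, h = 5.
65th percentile ≈ 15 + ((50.7 − 30) / 23) × 5 = 19.5000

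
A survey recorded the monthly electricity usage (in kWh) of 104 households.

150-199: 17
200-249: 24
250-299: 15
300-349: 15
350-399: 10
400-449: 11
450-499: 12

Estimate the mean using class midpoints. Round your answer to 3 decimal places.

302.385

Midpoints: 174.5, 224.5, 274.5, 324.5, 374.5, 424.5, 474.5
Σfm = 17×174.5 + 24×224.5 + 15×274.5 + 15×324.5 + 10×374.5 + 11×424.5 + 12×474.5 = 31448
n = Σf = 104
Mean = 31448 / 104 = 302.3846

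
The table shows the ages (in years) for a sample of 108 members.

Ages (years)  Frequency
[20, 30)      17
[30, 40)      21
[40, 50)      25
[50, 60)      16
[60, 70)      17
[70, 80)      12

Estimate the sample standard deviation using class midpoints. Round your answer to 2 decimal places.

15.95

Midpoints: 25, 35, 45, 55, 65, 75
n = 108, Σfm = 5170, mean = 47.8704
Σfm² = 274700
Σf(m − x̄)² = Σfm² − (Σfm)²/n = 274700 − 5170²/108 = 27210.1852
Sample variance = 27210.1852 / 107 = 254.3008
Standard deviation = √254.3008 = 15.9468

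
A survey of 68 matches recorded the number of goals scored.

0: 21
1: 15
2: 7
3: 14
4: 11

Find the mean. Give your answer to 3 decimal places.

1.691

Values: 0, 1, 2, 3, 4
Σfx = 21×0 + 15×1 + 7×2 + 14×3 + 11×4 = 115
n = Σf = 68
Mean = 115 / 68 = 1.6912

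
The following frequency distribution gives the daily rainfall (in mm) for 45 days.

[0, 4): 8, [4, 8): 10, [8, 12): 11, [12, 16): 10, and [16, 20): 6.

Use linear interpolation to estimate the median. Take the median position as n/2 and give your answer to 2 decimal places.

9.64

Cumulative frequencies: 8, 18, 29, 39, 45
n = 45; position = n/2 = 22.5.
This falls in the class [8, 12): L = 8, F = 18, f = 11, h = 4.
Median ≈ 8 + ((22.5 − 18) / 11) × 4 = 9.6364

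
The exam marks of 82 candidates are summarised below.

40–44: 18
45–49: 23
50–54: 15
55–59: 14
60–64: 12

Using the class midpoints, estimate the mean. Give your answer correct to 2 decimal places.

50.72

Midpoints: 42, 47, 52, 57, 62
Σfm = 18×42 + 23×47 + 15×52 + 14×57 + 12×62 = 4159
n = Σf = 82
Mean = 4159 / 82 = 50.7195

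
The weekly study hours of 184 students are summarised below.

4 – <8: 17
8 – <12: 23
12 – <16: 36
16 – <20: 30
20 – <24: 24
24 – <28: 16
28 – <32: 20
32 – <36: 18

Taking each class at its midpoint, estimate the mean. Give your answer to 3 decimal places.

19.196

Midpoints: 6, 10, 14, 18, 22, 26, 30, 34
Σfm = 17×6 + 23×10 + 36×14 + 30×18 + 24×22 + 16×26 + 20×30 + 18×34 = 3532
n = Σf = 184
Mean = 3532 / 184 = 19.1957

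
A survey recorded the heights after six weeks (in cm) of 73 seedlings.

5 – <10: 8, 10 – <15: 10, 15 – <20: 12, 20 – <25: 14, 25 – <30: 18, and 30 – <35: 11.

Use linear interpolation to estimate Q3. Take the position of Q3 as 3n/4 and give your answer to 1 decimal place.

28.0

Cumulative frequencies: 8, 18, 30, 44, 62, 73
n = 73; position = 3n/4 = 54.75.
This falls in the class 25 – <30: L = 25, F = 44, f = 18, h = 5.
Upper quartile ≈ 25 + ((54.75 − 44) / 18) × 5 = 27.9861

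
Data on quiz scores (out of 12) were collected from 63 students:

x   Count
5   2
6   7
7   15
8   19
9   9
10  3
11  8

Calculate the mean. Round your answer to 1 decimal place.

8.1

Values: 5, 6, 7, 8, 9, 10, 11
Σfx = 2×5 + 7×6 + 15×7 + 19×8 + 9×9 + 3×10 + 8×11 = 508
n = Σf = 63
Mean = 508 / 63 = 8.0635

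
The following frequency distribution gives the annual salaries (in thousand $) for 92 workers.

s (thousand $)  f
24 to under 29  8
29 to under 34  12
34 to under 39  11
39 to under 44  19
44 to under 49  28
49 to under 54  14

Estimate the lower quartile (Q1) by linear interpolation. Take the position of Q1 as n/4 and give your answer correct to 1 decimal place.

35.4

Cumulative frequencies: 8, 20, 31, 50, 78, 92
n = 92; position = n/4 = 23.
This falls in the class 34 to under 39: L = 34, F = 20, f = 11, h = 5.
Lower quartile ≈ 34 + ((23 − 20) / 11) × 5 = 35.3636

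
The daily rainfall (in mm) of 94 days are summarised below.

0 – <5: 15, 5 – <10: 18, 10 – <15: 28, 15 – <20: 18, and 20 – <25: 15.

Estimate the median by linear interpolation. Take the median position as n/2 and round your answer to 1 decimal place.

Cumulative frequencies: 15, 33, 61, 79, 94
n = 94; position = n/2 = 47.
This falls in the class 10 – <15: L = 10, F = 33, f = 28, h = 5.
Median ≈ 10 + ((47 − 33) / 28) × 5 = 12.5000

12.5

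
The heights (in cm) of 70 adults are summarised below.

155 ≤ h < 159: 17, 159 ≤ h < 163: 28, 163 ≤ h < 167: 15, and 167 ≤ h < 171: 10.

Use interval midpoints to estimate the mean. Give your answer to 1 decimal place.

162.0

Midpoints: 157, 161, 165, 169
Σfm = 17×157 + 28×161 + 15×165 + 10×169 = 11342
n = Σf = 70
Mean = 11342 / 70 = 162.0286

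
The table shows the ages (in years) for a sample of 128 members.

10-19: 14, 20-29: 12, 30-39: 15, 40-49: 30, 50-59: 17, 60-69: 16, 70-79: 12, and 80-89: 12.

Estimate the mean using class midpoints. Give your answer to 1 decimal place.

Midpoints: 14.5, 24.5, 34.5, 44.5, 54.5, 64.5, 74.5, 84.5
Σfm = 14×14.5 + 12×24.5 + 15×34.5 + 30×44.5 + 17×54.5 + 16×64.5 + 12×74.5 + 12×84.5 = 6216
n = Σf = 128
Mean = 6216 / 128 = 48.5625

48.6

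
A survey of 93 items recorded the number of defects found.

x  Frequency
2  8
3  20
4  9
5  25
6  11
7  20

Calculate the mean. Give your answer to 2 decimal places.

4.76

Values: 2, 3, 4, 5, 6, 7
Σfx = 8×2 + 20×3 + 9×4 + 25×5 + 11×6 + 20×7 = 443
n = Σf = 93
Mean = 443 / 93 = 4.7634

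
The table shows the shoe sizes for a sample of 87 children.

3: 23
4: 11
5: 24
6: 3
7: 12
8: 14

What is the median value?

5

Cumulative frequencies: 23, 34, 58, 61, 73, 87
n = 87, so the median is the value in position (n+1)/2 = 44.
Position 44 falls at value 5.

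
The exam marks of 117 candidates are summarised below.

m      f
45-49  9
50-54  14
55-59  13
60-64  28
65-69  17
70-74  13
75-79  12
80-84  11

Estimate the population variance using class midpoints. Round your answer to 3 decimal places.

101.954

Midpoints: 47, 52, 57, 62, 67, 72, 77, 82
n = 117, Σfm = 7529, mean = 64.3504
Σfm² = 496423
Σf(m − x̄)² = Σfm² − (Σfm)²/n = 496423 − 7529²/117 = 11928.6325
Population variance = 11928.6325 / 117 = 101.9541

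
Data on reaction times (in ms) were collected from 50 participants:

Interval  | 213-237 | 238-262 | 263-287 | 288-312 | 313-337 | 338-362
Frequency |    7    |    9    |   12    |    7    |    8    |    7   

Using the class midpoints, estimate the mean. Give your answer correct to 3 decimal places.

Midpoints: 225, 250, 275, 300, 325, 350
Σfm = 7×225 + 9×250 + 12×275 + 7×300 + 8×325 + 7×350 = 14275
n = Σf = 50
Mean = 14275 / 50 = 285.5000

285.500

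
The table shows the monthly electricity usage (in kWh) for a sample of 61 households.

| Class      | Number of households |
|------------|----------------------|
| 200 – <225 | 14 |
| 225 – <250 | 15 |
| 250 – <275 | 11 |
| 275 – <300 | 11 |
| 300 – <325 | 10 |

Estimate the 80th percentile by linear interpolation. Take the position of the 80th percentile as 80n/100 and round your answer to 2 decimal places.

Cumulative frequencies: 14, 29, 40, 51, 61
n = 61; position = 80n/100 = 48.8.
This falls in the class 275 – <300: L = 275, F = 40, f = 11, h = 25.
80th percentile ≈ 275 + ((48.8 − 40) / 11) × 25 = 295.0000

295.00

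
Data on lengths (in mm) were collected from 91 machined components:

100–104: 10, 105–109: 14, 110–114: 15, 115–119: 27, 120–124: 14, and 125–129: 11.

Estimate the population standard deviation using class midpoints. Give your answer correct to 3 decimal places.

7.485

Midpoints: 102, 107, 112, 117, 122, 127
n = 91, Σfm = 10462, mean = 114.9670
Σfm² = 1207884
Σf(m − x̄)² = Σfm² − (Σfm)²/n = 1207884 − 10462²/91 = 5098.9011
Population variance = 5098.9011 / 91 = 56.0319
Standard deviation = √56.0319 = 7.4854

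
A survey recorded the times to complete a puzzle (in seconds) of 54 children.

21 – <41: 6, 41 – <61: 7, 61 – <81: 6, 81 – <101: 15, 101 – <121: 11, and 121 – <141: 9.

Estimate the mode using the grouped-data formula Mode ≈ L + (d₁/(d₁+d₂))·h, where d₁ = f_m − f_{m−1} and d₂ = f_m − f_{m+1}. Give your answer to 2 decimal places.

Modal class: 81 – <101 (highest frequency 15).
d₁ = 15 − 6 = 9, d₂ = 15 − 11 = 4
Mode ≈ 81 + (9/(9+4)) × 20 = 81 + 13.8462 = 94.8462

94.85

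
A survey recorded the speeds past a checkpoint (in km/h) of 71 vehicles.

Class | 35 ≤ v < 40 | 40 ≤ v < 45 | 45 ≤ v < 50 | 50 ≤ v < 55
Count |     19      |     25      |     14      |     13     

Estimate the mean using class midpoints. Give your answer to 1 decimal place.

44.0

Midpoints: 37.5, 42.5, 47.5, 52.5
Σfm = 19×37.5 + 25×42.5 + 14×47.5 + 13×52.5 = 3122.5
n = Σf = 71
Mean = 3122.5 / 71 = 43.9789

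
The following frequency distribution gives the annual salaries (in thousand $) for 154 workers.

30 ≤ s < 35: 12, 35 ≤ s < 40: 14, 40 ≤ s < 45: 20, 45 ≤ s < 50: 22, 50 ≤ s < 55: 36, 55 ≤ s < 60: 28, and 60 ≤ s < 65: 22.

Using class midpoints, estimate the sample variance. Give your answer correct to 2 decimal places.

Midpoints: 32.5, 37.5, 42.5, 47.5, 52.5, 57.5, 62.5
n = 154, Σfm = 7685, mean = 49.9026
Σfm² = 395862.5
Σf(m − x̄)² = Σfm² − (Σfm)²/n = 395862.5 − 7685²/154 = 12361.0390
Sample variance = 12361.0390 / 153 = 80.7911

80.79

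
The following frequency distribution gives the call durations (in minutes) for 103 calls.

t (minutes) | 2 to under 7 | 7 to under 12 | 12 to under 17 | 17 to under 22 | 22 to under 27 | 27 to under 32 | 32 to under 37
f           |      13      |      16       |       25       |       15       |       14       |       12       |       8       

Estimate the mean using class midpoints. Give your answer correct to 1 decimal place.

17.8

Midpoints: 4.5, 9.5, 14.5, 19.5, 24.5, 29.5, 34.5
Σfm = 13×4.5 + 16×9.5 + 25×14.5 + 15×19.5 + 14×24.5 + 12×29.5 + 8×34.5 = 1838.5
n = Σf = 103
Mean = 1838.5 / 103 = 17.8495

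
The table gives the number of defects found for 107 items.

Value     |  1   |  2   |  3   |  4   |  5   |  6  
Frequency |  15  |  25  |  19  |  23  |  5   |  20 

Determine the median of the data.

Cumulative frequencies: 15, 40, 59, 82, 87, 107
n = 107, so the median is the value in position (n+1)/2 = 54.
Position 54 falls at value 3.

3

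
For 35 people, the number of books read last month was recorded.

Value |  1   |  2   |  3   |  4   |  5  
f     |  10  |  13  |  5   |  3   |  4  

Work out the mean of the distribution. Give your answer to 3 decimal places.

Values: 1, 2, 3, 4, 5
Σfx = 10×1 + 13×2 + 5×3 + 3×4 + 4×5 = 83
n = Σf = 35
Mean = 83 / 35 = 2.3714

2.371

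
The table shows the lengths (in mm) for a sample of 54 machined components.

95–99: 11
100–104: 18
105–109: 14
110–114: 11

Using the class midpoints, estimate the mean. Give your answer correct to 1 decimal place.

Midpoints: 97, 102, 107, 112
Σfm = 11×97 + 18×102 + 14×107 + 11×112 = 5633
n = Σf = 54
Mean = 5633 / 54 = 104.3148

104.3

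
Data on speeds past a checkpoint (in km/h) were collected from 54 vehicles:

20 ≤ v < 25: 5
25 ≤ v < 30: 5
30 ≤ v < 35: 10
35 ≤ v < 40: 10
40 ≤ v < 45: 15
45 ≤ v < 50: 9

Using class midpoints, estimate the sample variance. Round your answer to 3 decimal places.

59.399

Midpoints: 22.5, 27.5, 32.5, 37.5, 42.5, 47.5
n = 54, Σfm = 2015, mean = 37.3148
Σfm² = 78337.5
Σf(m − x̄)² = Σfm² − (Σfm)²/n = 78337.5 − 2015²/54 = 3148.1481
Sample variance = 3148.1481 / 53 = 59.3990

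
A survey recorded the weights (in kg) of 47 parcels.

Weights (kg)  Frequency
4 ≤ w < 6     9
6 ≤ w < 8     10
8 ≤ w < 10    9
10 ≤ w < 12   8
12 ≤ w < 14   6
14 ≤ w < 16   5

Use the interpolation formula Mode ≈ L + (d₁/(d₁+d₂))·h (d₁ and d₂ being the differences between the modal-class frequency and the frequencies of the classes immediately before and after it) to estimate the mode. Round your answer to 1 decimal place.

7.0

Modal class: 6 ≤ w < 8 (highest frequency 10).
d₁ = 10 − 9 = 1, d₂ = 10 − 9 = 1
Mode ≈ 6 + (1/(1+1)) × 2 = 6 + 1.0000 = 7.0000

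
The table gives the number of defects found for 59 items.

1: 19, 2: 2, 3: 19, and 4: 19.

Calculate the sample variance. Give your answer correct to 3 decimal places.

1.544

Values: 1, 2, 3, 4
n = 59, Σfx = 156, mean = 2.6441
Σfx² = 502
Σf(x − x̄)² = Σfx² − (Σfx)²/n = 502 − 156²/59 = 89.5254
Sample variance = 89.5254 / 58 = 1.5435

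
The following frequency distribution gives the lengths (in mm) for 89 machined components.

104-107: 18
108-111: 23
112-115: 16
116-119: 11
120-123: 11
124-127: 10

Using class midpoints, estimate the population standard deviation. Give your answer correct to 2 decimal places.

Midpoints: 105.5, 109.5, 113.5, 117.5, 121.5, 125.5
n = 89, Σfm = 10117.5, mean = 113.6798
Σfm² = 1153992.25
Σf(m − x̄)² = Σfm² − (Σfm)²/n = 1153992.25 − 10117.5²/89 = 3837.1236
Population variance = 3837.1236 / 89 = 43.1137
Standard deviation = √43.1137 = 6.5661

6.57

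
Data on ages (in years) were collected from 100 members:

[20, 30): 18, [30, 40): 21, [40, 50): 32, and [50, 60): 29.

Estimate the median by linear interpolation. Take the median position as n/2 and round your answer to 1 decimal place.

43.4

Cumulative frequencies: 18, 39, 71, 100
n = 100; position = n/2 = 50.
This falls in the class [40, 50): L = 40, F = 39, f = 32, h = 10.
Median ≈ 40 + ((50 − 39) / 32) × 10 = 43.4375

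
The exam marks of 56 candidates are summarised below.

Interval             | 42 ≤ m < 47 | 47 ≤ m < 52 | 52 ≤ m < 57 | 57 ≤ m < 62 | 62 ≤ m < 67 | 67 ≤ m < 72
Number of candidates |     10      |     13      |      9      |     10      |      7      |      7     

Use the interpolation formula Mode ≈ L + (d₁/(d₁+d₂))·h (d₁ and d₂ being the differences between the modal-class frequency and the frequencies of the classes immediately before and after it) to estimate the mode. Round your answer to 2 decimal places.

Modal class: 47 ≤ m < 52 (highest frequency 13).
d₁ = 13 − 10 = 3, d₂ = 13 − 9 = 4
Mode ≈ 47 + (3/(3+4)) × 5 = 47 + 2.1429 = 49.1429

49.14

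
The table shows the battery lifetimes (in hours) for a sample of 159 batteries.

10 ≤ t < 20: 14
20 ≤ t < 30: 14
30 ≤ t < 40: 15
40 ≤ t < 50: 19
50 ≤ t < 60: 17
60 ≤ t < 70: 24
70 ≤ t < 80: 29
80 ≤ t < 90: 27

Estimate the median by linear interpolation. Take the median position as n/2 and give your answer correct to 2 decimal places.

Cumulative frequencies: 14, 28, 43, 62, 79, 103, 132, 159
n = 159; position = n/2 = 79.5.
This falls in the class 60 ≤ t < 70: L = 60, F = 79, f = 24, h = 10.
Median ≈ 60 + ((79.5 − 79) / 24) × 10 = 60.2083

60.21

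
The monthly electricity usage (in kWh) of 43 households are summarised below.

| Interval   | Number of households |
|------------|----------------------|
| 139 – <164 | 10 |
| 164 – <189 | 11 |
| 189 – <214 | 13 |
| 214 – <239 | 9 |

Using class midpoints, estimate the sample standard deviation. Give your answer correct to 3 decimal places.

Midpoints: 151.5, 176.5, 201.5, 226.5
n = 43, Σfm = 8114.5, mean = 188.7093
Σfm² = 1561746.75
Σf(m − x̄)² = Σfm² − (Σfm)²/n = 1561746.75 − 8114.5²/43 = 30465.1163
Sample variance = 30465.1163 / 42 = 725.3599
Standard deviation = √725.3599 = 26.9325

26.933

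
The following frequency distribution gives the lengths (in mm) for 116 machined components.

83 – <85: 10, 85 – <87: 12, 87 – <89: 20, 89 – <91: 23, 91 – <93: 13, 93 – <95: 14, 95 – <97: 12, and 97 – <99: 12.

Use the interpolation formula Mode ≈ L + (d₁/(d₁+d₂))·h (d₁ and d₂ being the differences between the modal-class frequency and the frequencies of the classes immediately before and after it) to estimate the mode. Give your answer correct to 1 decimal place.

89.5

Modal class: 89 – <91 (highest frequency 23).
d₁ = 23 − 20 = 3, d₂ = 23 − 13 = 10
Mode ≈ 89 + (3/(3+10)) × 2 = 89 + 0.4615 = 89.4615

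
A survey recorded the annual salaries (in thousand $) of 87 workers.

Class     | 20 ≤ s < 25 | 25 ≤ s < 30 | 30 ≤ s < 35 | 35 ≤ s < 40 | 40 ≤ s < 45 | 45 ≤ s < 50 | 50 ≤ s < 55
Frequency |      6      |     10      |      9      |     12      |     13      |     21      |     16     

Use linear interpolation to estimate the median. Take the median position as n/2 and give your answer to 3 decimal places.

42.500

Cumulative frequencies: 6, 16, 25, 37, 50, 71, 87
n = 87; position = n/2 = 43.5.
This falls in the class 40 ≤ s < 45: L = 40, F = 37, f = 13, h = 5.
Median ≈ 40 + ((43.5 − 37) / 13) × 5 = 42.5000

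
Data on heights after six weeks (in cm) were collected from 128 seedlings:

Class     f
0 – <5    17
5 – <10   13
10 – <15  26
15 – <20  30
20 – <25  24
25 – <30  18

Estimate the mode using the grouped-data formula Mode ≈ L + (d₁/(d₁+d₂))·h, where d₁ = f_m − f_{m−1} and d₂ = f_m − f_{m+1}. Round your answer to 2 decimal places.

Modal class: 15 – <20 (highest frequency 30).
d₁ = 30 − 26 = 4, d₂ = 30 − 24 = 6
Mode ≈ 15 + (4/(4+6)) × 5 = 15 + 2.0000 = 17.0000

17.00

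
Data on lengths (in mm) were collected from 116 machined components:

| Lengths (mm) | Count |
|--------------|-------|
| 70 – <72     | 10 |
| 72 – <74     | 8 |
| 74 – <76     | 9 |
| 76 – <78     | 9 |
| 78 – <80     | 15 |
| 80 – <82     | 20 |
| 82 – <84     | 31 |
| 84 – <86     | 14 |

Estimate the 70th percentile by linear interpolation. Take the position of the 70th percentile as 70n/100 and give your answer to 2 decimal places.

Cumulative frequencies: 10, 18, 27, 36, 51, 71, 102, 116
n = 116; position = 70n/100 = 81.2.
This falls in the class 82 – <84: L = 82, F = 71, f = 31, h = 2.
70th percentile ≈ 82 + ((81.2 − 71) / 31) × 2 = 82.6581

82.66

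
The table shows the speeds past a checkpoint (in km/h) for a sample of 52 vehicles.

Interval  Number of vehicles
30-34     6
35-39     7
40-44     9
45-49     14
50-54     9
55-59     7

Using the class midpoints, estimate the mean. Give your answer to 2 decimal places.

45.27

Midpoints: 32, 37, 42, 47, 52, 57
Σfm = 6×32 + 7×37 + 9×42 + 14×47 + 9×52 + 7×57 = 2354
n = Σf = 52
Mean = 2354 / 52 = 45.2692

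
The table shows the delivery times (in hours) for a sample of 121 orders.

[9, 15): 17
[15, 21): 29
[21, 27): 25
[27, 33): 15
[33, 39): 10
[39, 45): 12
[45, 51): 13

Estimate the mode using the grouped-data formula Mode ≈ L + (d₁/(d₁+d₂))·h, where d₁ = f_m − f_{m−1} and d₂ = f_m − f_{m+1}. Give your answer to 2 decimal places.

Modal class: [15, 21) (highest frequency 29).
d₁ = 29 − 17 = 12, d₂ = 29 − 25 = 4
Mode ≈ 15 + (12/(12+4)) × 6 = 15 + 4.5000 = 19.5000

19.50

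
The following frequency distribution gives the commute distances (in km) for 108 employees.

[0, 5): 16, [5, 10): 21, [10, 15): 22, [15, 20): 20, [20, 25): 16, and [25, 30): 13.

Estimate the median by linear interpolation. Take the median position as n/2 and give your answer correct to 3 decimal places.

Cumulative frequencies: 16, 37, 59, 79, 95, 108
n = 108; position = n/2 = 54.
This falls in the class [10, 15): L = 10, F = 37, f = 22, h = 5.
Median ≈ 10 + ((54 − 37) / 22) × 5 = 13.8636

13.864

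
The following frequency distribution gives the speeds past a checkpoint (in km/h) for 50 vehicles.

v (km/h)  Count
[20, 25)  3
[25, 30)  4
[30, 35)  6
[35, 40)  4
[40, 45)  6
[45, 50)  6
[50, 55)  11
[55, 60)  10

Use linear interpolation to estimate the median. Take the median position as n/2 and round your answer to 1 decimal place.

46.7

Cumulative frequencies: 3, 7, 13, 17, 23, 29, 40, 50
n = 50; position = n/2 = 25.
This falls in the class [45, 50): L = 45, F = 23, f = 6, h = 5.
Median ≈ 45 + ((25 − 23) / 6) × 5 = 46.6667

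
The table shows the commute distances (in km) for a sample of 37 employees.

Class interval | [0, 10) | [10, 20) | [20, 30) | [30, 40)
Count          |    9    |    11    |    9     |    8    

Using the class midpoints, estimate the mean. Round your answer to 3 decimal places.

19.324

Midpoints: 5, 15, 25, 35
Σfm = 9×5 + 11×15 + 9×25 + 8×35 = 715
n = Σf = 37
Mean = 715 / 37 = 19.3243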